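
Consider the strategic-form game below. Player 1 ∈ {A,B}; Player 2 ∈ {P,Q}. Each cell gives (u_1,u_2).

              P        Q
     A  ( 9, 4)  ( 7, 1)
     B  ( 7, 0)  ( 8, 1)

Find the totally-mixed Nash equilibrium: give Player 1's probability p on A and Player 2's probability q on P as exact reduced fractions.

p=1/4, q=1/3

P1 indiff ⇒ q·9+(1-q)·7 = q·7+(1-q)·8 ⇒ q(2) = (1-q)(1) ⇒ q = 1/3
P2 indiff ⇒ p·4+(1-p)·0 = p·1+(1-p)·1 ⇒ p(3) = (1-p)(1) ⇒ p = 1/4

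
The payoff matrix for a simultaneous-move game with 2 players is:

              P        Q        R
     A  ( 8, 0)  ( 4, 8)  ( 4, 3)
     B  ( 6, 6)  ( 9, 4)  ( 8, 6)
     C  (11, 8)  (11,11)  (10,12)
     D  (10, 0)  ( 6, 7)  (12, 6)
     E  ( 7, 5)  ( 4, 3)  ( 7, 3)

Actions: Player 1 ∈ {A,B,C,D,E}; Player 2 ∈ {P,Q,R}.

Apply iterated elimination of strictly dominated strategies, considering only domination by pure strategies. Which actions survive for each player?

IESDS → P1:{C,D} P2:{Q,R}

P1 drop A (C beats it: P:11>8 Q:11>4 R:10>4)
P1 drop B (C beats it: P:11>6 Q:11>9 R:10>8)
P1 drop E (C beats it: P:11>7 Q:11>4 R:10>7)
P2 drop P (Q beats it: C:11>8 D:7>0)
P1→{C,D} P2→{Q,R}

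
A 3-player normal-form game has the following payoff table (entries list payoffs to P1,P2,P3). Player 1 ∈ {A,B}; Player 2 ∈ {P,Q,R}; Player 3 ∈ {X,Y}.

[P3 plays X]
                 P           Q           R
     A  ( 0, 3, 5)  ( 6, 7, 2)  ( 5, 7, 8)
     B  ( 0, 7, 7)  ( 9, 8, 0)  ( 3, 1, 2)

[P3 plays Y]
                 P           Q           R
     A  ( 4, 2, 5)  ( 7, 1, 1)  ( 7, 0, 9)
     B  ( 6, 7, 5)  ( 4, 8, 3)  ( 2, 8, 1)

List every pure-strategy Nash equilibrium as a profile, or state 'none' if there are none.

PSNE: ∅

(A,P,X): not NE [P2→R gives 7>3]
(A,P,Y): not NE [P1→B gives 6>4]
(A,Q,X): not NE [P1→B gives 9>6]
(A,Q,Y): not NE [P2→P gives 2>1; P3→X gives 2>1]
(A,R,X): not NE [P3→Y gives 9>8]
(A,R,Y): not NE [P2→P gives 2>0]
(B,P,X): not NE [P2→Q gives 8>7]
(B,P,Y): not NE [P2→R gives 8>7; P3→X gives 7>5]
(B,Q,X): not NE [P3→Y gives 3>0]
(B,Q,Y): not NE [P1→A gives 7>4]
(B,R,X): not NE [P1→A gives 5>3; P2→Q gives 8>1]
(B,R,Y): not NE [P1→A gives 7>2; P3→X gives 2>1]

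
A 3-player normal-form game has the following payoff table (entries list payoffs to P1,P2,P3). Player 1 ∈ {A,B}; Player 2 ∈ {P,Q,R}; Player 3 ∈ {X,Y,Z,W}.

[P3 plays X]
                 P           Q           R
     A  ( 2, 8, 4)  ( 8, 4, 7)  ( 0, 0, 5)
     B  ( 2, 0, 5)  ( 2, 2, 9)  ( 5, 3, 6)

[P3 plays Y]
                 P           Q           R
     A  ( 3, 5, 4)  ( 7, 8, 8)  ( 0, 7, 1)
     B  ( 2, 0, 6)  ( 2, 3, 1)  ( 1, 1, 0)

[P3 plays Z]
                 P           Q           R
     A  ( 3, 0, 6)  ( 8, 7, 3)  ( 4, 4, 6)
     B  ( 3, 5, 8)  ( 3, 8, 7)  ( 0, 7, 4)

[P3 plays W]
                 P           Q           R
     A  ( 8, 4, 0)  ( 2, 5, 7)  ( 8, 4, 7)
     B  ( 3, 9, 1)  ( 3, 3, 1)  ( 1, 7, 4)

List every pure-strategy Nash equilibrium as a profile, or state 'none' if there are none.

(A,P,X): not NE [P3→Z gives 6>4]
(A,P,Y): not NE [P2→Q gives 8>5; P3→Z gives 6>4]
(A,P,Z): not NE [P2→Q gives 7>0]
(A,P,W): not NE [P2→Q gives 5>4; P3→Z gives 6>0]
(A,Q,X): not NE [P2→P gives 8>4; P3→Y gives 8>7]
(A,Q,Y): NE
(A,Q,Z): not NE [P3→Y gives 8>3]
(A,Q,W): not NE [P1→B gives 3>2; P3→Y gives 8>7]
(A,R,X): not NE [P1→B gives 5>0; P2→P gives 8>0; P3→W gives 7>5]
(A,R,Y): not NE [P1→B gives 1>0; P2→Q gives 8>7; P3→W gives 7>1]
(A,R,Z): not NE [P2→Q gives 7>4; P3→W gives 7>6]
(A,R,W): not NE [P2→Q gives 5>4]
(B,P,X): not NE [P2→R gives 3>0; P3→Z gives 8>5]
(B,P,Y): not NE [P1→A gives 3>2; P2→Q gives 3>0; P3→Z gives 8>6]
(B,P,Z): not NE [P2→Q gives 8>5]
(B,P,W): not NE [P1→A gives 8>3; P3→Z gives 8>1]
(B,Q,X): not NE [P1→A gives 8>2; P2→R gives 3>2]
(B,Q,Y): not NE [P1→A gives 7>2; P3→X gives 9>1]
(B,Q,Z): not NE [P1→A gives 8>3; P3→X gives 9>7]
(B,Q,W): not NE [P2→P gives 9>3; P3→X gives 9>1]
(B,R,X): NE
(B,R,Y): not NE [P2→Q gives 3>1; P3→X gives 6>0]
(B,R,Z): not NE [P1→A gives 4>0; P2→Q gives 8>7; P3→X gives 6>4]
(B,R,W): not NE [P1→A gives 8>1; P2→P gives 9>7; P3→X gives 6>4]

NE set: (A,Q,Y), (B,R,X)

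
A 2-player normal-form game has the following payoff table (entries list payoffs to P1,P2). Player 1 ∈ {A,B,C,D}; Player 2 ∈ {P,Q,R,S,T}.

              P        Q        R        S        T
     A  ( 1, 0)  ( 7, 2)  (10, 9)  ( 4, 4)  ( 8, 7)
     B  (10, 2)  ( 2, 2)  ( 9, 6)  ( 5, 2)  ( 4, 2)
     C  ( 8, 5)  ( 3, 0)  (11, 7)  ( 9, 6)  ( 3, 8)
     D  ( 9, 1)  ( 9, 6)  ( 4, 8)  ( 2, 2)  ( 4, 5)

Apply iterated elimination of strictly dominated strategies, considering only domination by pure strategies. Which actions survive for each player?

P2 drop P (R beats it: A:9>0 B:6>2 C:7>5 D:8>1)
P2 drop Q (R beats it: A:9>2 B:6>2 C:7>0 D:8>6)
P1 drop D (A beats it: R:10>4 S:4>2 T:8>4)
P2 drop S (R beats it: A:9>4 B:6>2 C:7>6)
P1 drop B (A beats it: R:10>9 T:8>4)
P1→{A,C} P2→{R,T}

Survivors P1:{A,C} P2:{R,T}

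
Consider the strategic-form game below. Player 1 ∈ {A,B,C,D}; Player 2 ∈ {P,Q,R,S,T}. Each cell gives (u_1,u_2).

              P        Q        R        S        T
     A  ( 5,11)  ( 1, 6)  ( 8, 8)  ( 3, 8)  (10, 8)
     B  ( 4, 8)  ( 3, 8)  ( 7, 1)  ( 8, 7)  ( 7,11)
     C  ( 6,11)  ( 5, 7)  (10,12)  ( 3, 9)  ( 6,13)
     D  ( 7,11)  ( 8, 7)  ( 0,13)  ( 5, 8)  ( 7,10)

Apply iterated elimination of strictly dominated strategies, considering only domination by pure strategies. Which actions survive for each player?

P2 drop Q (T beats it: A:8>6 B:11>8 C:13>7 D:10>7)
P2 drop S (P beats it: A:11>8 B:8>7 C:11>9 D:11>8)
P1 drop B (A beats it: P:5>4 R:8>7 T:10>7)
P1→{A,C,D} P2→{P,R,T}

Survivors P1:{A,C,D} P2:{P,R,T}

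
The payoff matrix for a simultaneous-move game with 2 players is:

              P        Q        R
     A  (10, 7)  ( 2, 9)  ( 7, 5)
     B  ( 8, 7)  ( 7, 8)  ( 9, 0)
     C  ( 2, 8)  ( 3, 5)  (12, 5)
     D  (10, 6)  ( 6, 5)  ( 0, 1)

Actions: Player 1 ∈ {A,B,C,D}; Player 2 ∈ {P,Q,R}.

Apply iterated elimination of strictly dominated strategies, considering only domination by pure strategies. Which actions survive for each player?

IESDS → P1:{A,B,D} P2:{P,Q}

P2 drop R (P beats it: A:7>5 B:7>0 C:8>5 D:6>1)
P1 drop C (B beats it: P:8>2 Q:7>3)
P1→{A,B,D} P2→{P,Q}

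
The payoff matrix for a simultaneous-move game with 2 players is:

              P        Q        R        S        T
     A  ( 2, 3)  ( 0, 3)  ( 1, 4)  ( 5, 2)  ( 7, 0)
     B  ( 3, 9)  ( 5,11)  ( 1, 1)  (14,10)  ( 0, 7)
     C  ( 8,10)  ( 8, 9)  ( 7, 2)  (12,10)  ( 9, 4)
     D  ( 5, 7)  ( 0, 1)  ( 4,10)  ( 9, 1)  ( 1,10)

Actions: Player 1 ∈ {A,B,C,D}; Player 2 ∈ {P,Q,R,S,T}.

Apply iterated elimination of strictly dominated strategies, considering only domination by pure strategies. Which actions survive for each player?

P1 drop A (C beats it: P:8>2 Q:8>0 R:7>1 S:12>5 T:9>7)
P1 drop D (C beats it: P:8>5 Q:8>0 R:7>4 S:12>9 T:9>1)
P2 drop R (P beats it: B:9>1 C:10>2)
P2 drop T (P beats it: B:9>7 C:10>4)
P1→{B,C} P2→{P,Q,S}

Survivors P1:{B,C} P2:{P,Q,S}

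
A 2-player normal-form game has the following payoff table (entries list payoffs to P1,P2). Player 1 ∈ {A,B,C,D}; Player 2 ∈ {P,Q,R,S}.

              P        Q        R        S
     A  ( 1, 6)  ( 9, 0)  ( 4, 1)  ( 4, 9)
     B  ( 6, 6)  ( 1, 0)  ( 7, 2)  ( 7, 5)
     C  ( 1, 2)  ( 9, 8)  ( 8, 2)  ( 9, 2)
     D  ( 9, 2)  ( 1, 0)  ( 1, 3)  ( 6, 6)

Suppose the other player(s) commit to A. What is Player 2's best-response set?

argmax u_2 = {S}

u_2(P vs A) = 6
u_2(Q vs A) = 0
u_2(R vs A) = 1
u_2(S vs A) = 9
max payoff 9 at {S}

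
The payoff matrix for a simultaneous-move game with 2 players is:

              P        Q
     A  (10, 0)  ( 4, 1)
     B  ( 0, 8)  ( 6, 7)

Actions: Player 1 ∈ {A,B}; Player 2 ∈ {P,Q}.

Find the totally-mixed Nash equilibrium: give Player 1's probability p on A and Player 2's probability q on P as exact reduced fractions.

P1 indiff ⇒ q·10+(1-q)·4 = q·0+(1-q)·6 ⇒ q(10) = (1-q)(2) ⇒ q = 1/6
P2 indiff ⇒ p·0+(1-p)·8 = p·1+(1-p)·7 ⇒ p(-1) = (1-p)(-1) ⇒ p = 1/2

(p,q) = (1/2, 1/6)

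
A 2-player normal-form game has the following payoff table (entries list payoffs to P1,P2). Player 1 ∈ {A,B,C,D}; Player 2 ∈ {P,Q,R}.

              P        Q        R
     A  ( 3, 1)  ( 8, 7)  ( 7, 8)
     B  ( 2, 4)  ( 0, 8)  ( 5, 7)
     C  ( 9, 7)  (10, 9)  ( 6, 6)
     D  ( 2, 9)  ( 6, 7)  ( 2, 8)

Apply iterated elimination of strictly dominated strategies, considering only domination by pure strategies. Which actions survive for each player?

P1 drop B (A beats it: P:3>2 Q:8>0 R:7>5)
P1 drop D (A beats it: P:3>2 Q:8>6 R:7>2)
P2 drop P (Q beats it: A:7>1 C:9>7)
P1→{A,C} P2→{Q,R}

Survivors P1:{A,C} P2:{Q,R}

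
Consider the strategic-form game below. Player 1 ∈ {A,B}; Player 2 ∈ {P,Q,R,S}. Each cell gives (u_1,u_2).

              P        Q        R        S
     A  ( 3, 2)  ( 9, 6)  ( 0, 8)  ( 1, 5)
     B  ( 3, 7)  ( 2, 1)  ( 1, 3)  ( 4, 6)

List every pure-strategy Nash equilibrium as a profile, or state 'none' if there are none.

NE set: (B,P)

(A,P): not NE [P2→R gives 8>2]
(A,Q): not NE [P2→R gives 8>6]
(A,R): not NE [P1→B gives 1>0]
(A,S): not NE [P1→B gives 4>1; P2→R gives 8>5]
(B,P): NE
(B,Q): not NE [P1→A gives 9>2; P2→P gives 7>1]
(B,R): not NE [P2→P gives 7>3]
(B,S): not NE [P2→P gives 7>6]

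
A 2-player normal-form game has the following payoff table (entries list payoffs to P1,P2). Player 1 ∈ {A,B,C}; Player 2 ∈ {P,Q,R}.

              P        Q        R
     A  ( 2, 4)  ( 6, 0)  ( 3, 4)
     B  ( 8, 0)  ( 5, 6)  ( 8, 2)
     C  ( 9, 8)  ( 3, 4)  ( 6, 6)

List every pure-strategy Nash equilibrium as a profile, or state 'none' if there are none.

(A,P): not NE [P1→C gives 9>2]
(A,Q): not NE [P2→R gives 4>0]
(A,R): not NE [P1→B gives 8>3]
(B,P): not NE [P1→C gives 9>8; P2→Q gives 6>0]
(B,Q): not NE [P1→A gives 6>5]
(B,R): not NE [P2→Q gives 6>2]
(C,P): NE
(C,Q): not NE [P1→A gives 6>3; P2→P gives 8>4]
(C,R): not NE [P1→B gives 8>6; P2→P gives 8>6]

PSNE = {(C,P)}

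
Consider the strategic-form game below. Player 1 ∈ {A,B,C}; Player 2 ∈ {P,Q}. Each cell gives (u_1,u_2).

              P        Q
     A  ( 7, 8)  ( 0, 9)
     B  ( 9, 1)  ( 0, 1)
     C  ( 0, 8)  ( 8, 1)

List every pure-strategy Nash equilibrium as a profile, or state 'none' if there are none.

Nash profiles: (B,P)

(A,P): not NE [P1→B gives 9>7; P2→Q gives 9>8]
(A,Q): not NE [P1→C gives 8>0]
(B,P): NE
(B,Q): not NE [P1→C gives 8>0]
(C,P): not NE [P1→B gives 9>0]
(C,Q): not NE [P2→P gives 8>1]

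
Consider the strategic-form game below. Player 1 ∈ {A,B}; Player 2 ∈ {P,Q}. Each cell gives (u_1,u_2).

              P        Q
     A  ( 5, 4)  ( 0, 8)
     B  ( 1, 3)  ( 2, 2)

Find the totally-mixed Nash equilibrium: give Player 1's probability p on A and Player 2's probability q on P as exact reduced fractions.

P1 indiff ⇒ q·5+(1-q)·0 = q·1+(1-q)·2 ⇒ q(4) = (1-q)(2) ⇒ q = 1/3
P2 indiff ⇒ p·4+(1-p)·3 = p·8+(1-p)·2 ⇒ p(-4) = (1-p)(-1) ⇒ p = 1/5

p=1/5, q=1/3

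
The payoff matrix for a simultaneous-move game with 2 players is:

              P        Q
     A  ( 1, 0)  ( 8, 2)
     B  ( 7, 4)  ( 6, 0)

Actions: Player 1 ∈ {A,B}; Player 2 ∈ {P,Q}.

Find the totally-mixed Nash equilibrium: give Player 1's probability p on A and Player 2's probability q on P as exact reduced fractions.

P1 indiff ⇒ q·1+(1-q)·8 = q·7+(1-q)·6 ⇒ q(-6) = (1-q)(-2) ⇒ q = 1/4
P2 indiff ⇒ p·0+(1-p)·4 = p·2+(1-p)·0 ⇒ p(-2) = (1-p)(-4) ⇒ p = 2/3

(p,q) = (2/3, 1/4)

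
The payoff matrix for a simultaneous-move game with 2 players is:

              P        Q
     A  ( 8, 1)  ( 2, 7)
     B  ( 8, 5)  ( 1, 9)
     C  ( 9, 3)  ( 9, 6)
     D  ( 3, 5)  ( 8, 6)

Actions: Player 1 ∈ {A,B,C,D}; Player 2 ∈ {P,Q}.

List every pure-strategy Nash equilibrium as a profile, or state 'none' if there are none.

(A,P): not NE [P1→C gives 9>8; P2→Q gives 7>1]
(A,Q): not NE [P1→C gives 9>2]
(B,P): not NE [P1→C gives 9>8; P2→Q gives 9>5]
(B,Q): not NE [P1→C gives 9>1]
(C,P): not NE [P2→Q gives 6>3]
(C,Q): NE
(D,P): not NE [P1→C gives 9>3; P2→Q gives 6>5]
(D,Q): not NE [P1→C gives 9>8]

NE set: (C,Q)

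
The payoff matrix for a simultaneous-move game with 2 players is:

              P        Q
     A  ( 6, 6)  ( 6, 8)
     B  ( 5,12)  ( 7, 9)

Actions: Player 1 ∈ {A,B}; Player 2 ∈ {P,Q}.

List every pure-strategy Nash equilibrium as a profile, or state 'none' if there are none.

PSNE: ∅

(A,P): not NE [P2→Q gives 8>6]
(A,Q): not NE [P1→B gives 7>6]
(B,P): not NE [P1→A gives 6>5]
(B,Q): not NE [P2→P gives 12>9]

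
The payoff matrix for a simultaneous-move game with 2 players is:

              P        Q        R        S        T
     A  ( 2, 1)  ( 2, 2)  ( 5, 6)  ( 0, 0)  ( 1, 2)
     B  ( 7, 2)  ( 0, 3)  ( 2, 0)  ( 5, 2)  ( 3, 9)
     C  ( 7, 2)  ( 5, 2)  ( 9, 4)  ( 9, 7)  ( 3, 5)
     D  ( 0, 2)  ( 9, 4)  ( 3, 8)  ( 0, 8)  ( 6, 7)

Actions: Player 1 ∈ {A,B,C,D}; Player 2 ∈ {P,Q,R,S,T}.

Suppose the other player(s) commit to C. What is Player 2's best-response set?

P2 best: {S}

u_2(P vs C) = 2
u_2(Q vs C) = 2
u_2(R vs C) = 4
u_2(S vs C) = 7
u_2(T vs C) = 5
max payoff 7 at {S}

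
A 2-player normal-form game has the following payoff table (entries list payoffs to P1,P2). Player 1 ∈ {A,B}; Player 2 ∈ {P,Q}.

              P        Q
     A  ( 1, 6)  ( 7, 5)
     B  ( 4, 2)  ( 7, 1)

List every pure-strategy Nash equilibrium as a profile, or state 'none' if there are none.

(A,P): not NE [P1→B gives 4>1]
(A,Q): not NE [P2→P gives 6>5]
(B,P): NE
(B,Q): not NE [P2→P gives 2>1]

Nash profiles: (B,P)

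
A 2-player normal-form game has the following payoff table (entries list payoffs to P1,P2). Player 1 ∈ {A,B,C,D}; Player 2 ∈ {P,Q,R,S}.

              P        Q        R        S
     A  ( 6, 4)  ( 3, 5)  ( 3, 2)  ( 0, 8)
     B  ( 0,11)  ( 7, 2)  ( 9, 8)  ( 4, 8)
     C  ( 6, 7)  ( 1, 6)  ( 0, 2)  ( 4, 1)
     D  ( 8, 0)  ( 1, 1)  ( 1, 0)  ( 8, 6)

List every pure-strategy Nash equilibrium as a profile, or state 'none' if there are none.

NE set: (D,S)

(A,P): not NE [P1→D gives 8>6; P2→S gives 8>4]
(A,Q): not NE [P1→B gives 7>3; P2→S gives 8>5]
(A,R): not NE [P1→B gives 9>3; P2→S gives 8>2]
(A,S): not NE [P1→D gives 8>0]
(B,P): not NE [P1→D gives 8>0]
(B,Q): not NE [P2→P gives 11>2]
(B,R): not NE [P2→P gives 11>8]
(B,S): not NE [P1→D gives 8>4; P2→P gives 11>8]
(C,P): not NE [P1→D gives 8>6]
(C,Q): not NE [P1→B gives 7>1; P2→P gives 7>6]
(C,R): not NE [P1→B gives 9>0; P2→P gives 7>2]
(C,S): not NE [P1→D gives 8>4; P2→P gives 7>1]
(D,P): not NE [P2→S gives 6>0]
(D,Q): not NE [P1→B gives 7>1; P2→S gives 6>1]
(D,R): not NE [P1→B gives 9>1; P2→S gives 6>0]
(D,S): NE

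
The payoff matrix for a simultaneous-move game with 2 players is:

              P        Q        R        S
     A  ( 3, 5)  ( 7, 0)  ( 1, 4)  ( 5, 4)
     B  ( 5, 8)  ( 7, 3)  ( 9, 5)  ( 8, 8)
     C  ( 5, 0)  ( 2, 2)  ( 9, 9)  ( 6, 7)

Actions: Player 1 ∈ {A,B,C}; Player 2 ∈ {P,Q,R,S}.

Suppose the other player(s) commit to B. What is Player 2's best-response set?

u_2(P vs B) = 8
u_2(Q vs B) = 3
u_2(R vs B) = 5
u_2(S vs B) = 8
max payoff 8 at {P,S}

BR_2 = {P,S}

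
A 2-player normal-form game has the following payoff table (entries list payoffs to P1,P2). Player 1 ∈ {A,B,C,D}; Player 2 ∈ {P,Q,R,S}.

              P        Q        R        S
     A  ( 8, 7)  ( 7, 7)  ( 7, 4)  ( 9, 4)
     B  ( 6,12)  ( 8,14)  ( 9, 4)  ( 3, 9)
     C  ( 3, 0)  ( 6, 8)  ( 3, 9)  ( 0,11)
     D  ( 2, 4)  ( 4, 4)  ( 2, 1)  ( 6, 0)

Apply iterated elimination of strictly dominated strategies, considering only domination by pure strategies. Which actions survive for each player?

IESDS → P1:{A,B} P2:{P,Q}

P1 drop C (A beats it: P:8>3 Q:7>6 R:7>3 S:9>0)
P1 drop D (A beats it: P:8>2 Q:7>4 R:7>2 S:9>6)
P2 drop R (P beats it: A:7>4 B:12>4)
P2 drop S (P beats it: A:7>4 B:12>9)
P1→{A,B} P2→{P,Q}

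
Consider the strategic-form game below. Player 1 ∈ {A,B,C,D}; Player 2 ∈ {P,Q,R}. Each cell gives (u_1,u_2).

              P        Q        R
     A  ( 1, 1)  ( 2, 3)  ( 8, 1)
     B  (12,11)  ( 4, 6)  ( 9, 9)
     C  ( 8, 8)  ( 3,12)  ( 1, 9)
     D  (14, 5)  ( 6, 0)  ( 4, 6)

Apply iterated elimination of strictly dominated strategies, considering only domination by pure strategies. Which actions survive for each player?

P1 drop A (B beats it: P:12>1 Q:4>2 R:9>8)
P1 drop C (B beats it: P:12>8 Q:4>3 R:9>1)
P2 drop Q (P beats it: B:11>6 D:5>0)
P1→{B,D} P2→{P,R}

IESDS → P1:{B,D} P2:{P,R}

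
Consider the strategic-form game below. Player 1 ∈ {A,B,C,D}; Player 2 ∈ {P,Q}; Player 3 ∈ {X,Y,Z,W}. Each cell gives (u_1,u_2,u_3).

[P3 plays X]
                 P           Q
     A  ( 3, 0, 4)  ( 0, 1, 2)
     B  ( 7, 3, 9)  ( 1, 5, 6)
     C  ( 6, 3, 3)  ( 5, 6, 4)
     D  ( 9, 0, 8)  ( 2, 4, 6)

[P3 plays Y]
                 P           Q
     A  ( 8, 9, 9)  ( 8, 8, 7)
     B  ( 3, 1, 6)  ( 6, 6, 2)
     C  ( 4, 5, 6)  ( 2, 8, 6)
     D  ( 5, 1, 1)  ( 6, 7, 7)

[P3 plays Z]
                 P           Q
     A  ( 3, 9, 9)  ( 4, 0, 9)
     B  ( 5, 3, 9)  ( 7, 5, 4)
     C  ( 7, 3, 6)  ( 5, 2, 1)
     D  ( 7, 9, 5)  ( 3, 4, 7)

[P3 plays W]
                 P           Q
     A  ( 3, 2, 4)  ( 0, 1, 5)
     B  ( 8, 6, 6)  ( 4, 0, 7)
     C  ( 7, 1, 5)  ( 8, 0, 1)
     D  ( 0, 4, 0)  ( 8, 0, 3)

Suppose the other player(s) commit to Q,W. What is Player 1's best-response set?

u_1(A vs Q,W) = 0
u_1(B vs Q,W) = 4
u_1(C vs Q,W) = 8
u_1(D vs Q,W) = 8
max payoff 8 at {C,D}

argmax u_1 = {C,D}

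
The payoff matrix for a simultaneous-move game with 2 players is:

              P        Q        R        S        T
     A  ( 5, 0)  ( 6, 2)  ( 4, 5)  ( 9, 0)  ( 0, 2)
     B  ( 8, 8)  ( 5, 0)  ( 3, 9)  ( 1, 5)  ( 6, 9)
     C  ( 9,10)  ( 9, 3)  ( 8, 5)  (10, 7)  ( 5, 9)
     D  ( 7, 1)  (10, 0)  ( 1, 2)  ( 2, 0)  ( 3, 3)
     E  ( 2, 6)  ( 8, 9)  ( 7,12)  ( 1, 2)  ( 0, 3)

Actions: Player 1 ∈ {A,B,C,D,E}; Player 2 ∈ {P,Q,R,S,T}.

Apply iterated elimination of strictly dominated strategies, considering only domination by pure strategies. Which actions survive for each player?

P1 drop A (C beats it: P:9>5 Q:9>6 R:8>4 S:10>9 T:5>0)
P1 drop E (C beats it: P:9>2 Q:9>8 R:8>7 S:10>1 T:5>0)
P2 drop Q (P beats it: B:8>0 C:10>3 D:1>0)
P1 drop D (C beats it: P:9>7 R:8>1 S:10>2 T:5>3)
P2 drop S (P beats it: B:8>5 C:10>7)
P1→{B,C} P2→{P,R,T}

IESDS → P1:{B,C} P2:{P,R,T}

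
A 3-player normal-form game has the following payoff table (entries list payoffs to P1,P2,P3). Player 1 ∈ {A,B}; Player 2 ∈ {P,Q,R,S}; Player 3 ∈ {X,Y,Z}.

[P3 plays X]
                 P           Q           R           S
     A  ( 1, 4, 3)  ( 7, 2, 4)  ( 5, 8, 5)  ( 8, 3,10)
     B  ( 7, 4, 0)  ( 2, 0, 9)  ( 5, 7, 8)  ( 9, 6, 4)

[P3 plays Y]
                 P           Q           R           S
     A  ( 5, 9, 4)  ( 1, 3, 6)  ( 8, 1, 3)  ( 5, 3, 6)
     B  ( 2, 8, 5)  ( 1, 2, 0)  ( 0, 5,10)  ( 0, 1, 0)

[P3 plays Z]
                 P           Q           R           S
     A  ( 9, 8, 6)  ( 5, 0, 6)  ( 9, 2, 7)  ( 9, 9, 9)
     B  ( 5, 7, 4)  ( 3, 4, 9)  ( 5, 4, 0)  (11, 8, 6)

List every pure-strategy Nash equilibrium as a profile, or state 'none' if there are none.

PSNE = {(B,S,Z)}

(A,P,X): not NE [P1→B gives 7>1; P2→R gives 8>4; P3→Z gives 6>3]
(A,P,Y): not NE [P3→Z gives 6>4]
(A,P,Z): not NE [P2→S gives 9>8]
(A,Q,X): not NE [P2→R gives 8>2; P3→Z gives 6>4]
(A,Q,Y): not NE [P2→P gives 9>3]
(A,Q,Z): not NE [P2→S gives 9>0]
(A,R,X): not NE [P3→Z gives 7>5]
(A,R,Y): not NE [P2→P gives 9>1; P3→Z gives 7>3]
(A,R,Z): not NE [P2→S gives 9>2]
(A,S,X): not NE [P1→B gives 9>8; P2→R gives 8>3]
(A,S,Y): not NE [P2→P gives 9>3; P3→X gives 10>6]
(A,S,Z): not NE [P1→B gives 11>9; P3→X gives 10>9]
(B,P,X): not NE [P2→R gives 7>4; P3→Y gives 5>0]
(B,P,Y): not NE [P1→A gives 5>2]
(B,P,Z): not NE [P1→A gives 9>5; P2→S gives 8>7; P3→Y gives 5>4]
(B,Q,X): not NE [P1→A gives 7>2; P2→R gives 7>0]
(B,Q,Y): not NE [P2→P gives 8>2; P3→Z gives 9>0]
(B,Q,Z): not NE [P1→A gives 5>3; P2→S gives 8>4]
(B,R,X): not NE [P3→Y gives 10>8]
(B,R,Y): not NE [P1→A gives 8>0; P2→P gives 8>5]
(B,R,Z): not NE [P1→A gives 9>5; P2→S gives 8>4; P3→Y gives 10>0]
(B,S,X): not NE [P2→R gives 7>6; P3→Z gives 6>4]
(B,S,Y): not NE [P1→A gives 5>0; P2→P gives 8>1; P3→Z gives 6>0]
(B,S,Z): NE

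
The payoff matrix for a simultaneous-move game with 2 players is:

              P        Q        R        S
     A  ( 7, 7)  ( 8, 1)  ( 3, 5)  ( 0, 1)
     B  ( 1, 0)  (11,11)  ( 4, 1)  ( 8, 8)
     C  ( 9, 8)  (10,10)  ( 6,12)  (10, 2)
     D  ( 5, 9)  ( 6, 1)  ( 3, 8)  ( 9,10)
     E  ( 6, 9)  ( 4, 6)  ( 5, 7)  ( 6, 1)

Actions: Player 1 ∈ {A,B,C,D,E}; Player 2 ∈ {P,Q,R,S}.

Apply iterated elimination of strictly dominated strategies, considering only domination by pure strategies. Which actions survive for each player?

Remaining: P1:{B,C} P2:{Q,R}

P1 drop A (C beats it: P:9>7 Q:10>8 R:6>3 S:10>0)
P1 drop D (C beats it: P:9>5 Q:10>6 R:6>3 S:10>9)
P1 drop E (C beats it: P:9>6 Q:10>4 R:6>5 S:10>6)
P2 drop P (Q beats it: B:11>0 C:10>8)
P2 drop S (Q beats it: B:11>8 C:10>2)
P1→{B,C} P2→{Q,R}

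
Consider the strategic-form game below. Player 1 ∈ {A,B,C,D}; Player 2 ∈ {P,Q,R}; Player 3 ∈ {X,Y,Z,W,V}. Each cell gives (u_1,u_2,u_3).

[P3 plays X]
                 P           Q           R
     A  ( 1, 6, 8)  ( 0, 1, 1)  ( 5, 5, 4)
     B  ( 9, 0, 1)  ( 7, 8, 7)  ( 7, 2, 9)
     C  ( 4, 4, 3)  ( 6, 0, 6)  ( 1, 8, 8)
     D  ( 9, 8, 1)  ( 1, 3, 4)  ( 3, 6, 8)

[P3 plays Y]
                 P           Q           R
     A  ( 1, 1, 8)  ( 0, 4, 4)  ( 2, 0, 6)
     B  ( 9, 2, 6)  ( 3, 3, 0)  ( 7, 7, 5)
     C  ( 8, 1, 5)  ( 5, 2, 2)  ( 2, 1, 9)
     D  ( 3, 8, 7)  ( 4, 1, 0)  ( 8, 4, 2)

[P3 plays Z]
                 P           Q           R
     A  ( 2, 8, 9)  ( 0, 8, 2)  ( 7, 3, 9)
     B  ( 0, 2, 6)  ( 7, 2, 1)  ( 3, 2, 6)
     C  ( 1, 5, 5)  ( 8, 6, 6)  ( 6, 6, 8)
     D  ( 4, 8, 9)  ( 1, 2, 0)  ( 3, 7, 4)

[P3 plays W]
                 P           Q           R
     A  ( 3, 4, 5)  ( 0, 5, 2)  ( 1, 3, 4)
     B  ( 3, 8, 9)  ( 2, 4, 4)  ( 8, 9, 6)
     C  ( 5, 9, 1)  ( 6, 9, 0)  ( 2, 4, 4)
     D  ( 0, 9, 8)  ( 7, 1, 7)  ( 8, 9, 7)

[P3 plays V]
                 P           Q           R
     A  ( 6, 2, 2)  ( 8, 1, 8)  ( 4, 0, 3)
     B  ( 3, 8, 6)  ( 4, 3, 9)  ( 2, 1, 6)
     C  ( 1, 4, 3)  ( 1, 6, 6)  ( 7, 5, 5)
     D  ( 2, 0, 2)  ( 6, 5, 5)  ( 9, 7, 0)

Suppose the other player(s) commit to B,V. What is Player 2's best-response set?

u_2(P vs B,V) = 8
u_2(Q vs B,V) = 3
u_2(R vs B,V) = 1
max payoff 8 at {P}

P2 best: {P}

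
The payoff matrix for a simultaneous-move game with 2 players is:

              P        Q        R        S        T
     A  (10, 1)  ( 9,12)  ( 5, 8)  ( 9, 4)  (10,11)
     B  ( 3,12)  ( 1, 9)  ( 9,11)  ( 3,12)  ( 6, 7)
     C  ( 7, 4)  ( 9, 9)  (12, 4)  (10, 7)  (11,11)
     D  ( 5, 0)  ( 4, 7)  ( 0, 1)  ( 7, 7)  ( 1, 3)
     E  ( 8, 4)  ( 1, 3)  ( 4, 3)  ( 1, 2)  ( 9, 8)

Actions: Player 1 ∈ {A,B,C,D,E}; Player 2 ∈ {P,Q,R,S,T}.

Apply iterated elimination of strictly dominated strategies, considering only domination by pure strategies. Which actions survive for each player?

P1 drop B (C beats it: P:7>3 Q:9>1 R:12>9 S:10>3 T:11>6)
P1 drop D (A beats it: P:10>5 Q:9>4 R:5>0 S:9>7 T:10>1)
P1 drop E (A beats it: P:10>8 Q:9>1 R:5>4 S:9>1 T:10>9)
P2 drop P (Q beats it: A:12>1 C:9>4)
P2 drop R (Q beats it: A:12>8 C:9>4)
P2 drop S (Q beats it: A:12>4 C:9>7)
P1→{A,C} P2→{Q,T}

IESDS → P1:{A,C} P2:{Q,T}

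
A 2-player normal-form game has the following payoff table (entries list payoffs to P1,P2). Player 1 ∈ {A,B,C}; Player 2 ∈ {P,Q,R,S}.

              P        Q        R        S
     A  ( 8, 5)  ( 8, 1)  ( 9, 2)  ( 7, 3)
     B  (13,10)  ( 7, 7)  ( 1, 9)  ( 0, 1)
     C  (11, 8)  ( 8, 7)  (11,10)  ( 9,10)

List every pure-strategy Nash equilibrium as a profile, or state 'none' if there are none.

(A,P): not NE [P1→B gives 13>8]
(A,Q): not NE [P2→P gives 5>1]
(A,R): not NE [P1→C gives 11>9; P2→P gives 5>2]
(A,S): not NE [P1→C gives 9>7; P2→P gives 5>3]
(B,P): NE
(B,Q): not NE [P1→C gives 8>7; P2→P gives 10>7]
(B,R): not NE [P1→C gives 11>1; P2→P gives 10>9]
(B,S): not NE [P1→C gives 9>0; P2→P gives 10>1]
(C,P): not NE [P1→B gives 13>11; P2→S gives 10>8]
(C,Q): not NE [P2→S gives 10>7]
(C,R): NE
(C,S): NE

NE set: (B,P), (C,R), (C,S)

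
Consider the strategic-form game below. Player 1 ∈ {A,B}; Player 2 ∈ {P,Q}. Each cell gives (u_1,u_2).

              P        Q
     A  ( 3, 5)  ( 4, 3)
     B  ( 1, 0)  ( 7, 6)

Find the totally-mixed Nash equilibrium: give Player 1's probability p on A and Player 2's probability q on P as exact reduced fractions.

(p,q) = (3/4, 3/5)

P1 indiff ⇒ q·3+(1-q)·4 = q·1+(1-q)·7 ⇒ q(2) = (1-q)(3) ⇒ q = 3/5
P2 indiff ⇒ p·5+(1-p)·0 = p·3+(1-p)·6 ⇒ p(2) = (1-p)(6) ⇒ p = 3/4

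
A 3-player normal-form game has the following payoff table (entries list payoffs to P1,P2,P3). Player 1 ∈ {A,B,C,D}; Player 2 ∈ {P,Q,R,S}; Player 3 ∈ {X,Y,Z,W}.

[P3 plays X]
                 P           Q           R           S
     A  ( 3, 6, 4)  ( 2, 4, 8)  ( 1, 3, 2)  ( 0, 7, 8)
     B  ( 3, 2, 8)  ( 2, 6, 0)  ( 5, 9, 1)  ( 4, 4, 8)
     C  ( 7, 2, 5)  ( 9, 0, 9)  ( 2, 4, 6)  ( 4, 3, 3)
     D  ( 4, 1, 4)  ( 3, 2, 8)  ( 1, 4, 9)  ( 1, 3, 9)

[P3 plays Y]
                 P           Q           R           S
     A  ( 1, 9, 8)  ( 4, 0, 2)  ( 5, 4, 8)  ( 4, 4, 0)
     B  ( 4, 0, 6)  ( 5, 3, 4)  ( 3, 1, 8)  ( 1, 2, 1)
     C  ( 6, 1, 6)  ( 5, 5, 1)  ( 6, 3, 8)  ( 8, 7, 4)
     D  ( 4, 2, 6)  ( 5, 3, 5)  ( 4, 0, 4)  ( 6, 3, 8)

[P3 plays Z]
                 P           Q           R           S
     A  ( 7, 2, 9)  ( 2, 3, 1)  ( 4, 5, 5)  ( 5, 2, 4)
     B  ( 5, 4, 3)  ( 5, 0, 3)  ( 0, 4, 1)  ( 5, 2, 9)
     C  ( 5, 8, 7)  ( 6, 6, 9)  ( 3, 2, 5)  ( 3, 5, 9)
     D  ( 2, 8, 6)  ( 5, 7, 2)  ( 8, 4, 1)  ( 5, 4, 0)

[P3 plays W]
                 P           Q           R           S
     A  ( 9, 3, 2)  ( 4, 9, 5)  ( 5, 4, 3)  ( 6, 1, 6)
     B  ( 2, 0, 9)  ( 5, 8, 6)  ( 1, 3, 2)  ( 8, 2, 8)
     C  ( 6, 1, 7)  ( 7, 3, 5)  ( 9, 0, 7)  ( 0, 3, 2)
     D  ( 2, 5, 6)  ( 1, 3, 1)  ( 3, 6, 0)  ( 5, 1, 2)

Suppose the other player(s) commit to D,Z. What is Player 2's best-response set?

P2 best: {P}

u_2(P vs D,Z) = 8
u_2(Q vs D,Z) = 7
u_2(R vs D,Z) = 4
u_2(S vs D,Z) = 4
max payoff 8 at {P}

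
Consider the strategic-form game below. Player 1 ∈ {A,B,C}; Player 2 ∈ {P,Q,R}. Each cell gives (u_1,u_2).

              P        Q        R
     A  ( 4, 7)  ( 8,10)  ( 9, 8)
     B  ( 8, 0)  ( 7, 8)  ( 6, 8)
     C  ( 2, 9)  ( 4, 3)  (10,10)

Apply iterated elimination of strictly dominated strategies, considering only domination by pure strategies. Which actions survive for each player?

Survivors P1:{A,C} P2:{Q,R}

P2 drop P (R beats it: A:8>7 B:8>0 C:10>9)
P1 drop B (A beats it: Q:8>7 R:9>6)
P1→{A,C} P2→{Q,R}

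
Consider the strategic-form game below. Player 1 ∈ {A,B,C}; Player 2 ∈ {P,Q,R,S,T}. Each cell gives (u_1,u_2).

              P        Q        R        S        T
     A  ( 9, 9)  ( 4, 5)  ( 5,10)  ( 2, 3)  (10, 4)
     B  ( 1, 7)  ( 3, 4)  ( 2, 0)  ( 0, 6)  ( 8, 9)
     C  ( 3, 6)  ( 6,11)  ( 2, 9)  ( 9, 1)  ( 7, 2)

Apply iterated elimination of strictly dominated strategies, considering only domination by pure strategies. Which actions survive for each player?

Remaining: P1:{A,C} P2:{Q,R}

P1 drop B (A beats it: P:9>1 Q:4>3 R:5>2 S:2>0 T:10>8)
P2 drop P (R beats it: A:10>9 C:9>6)
P2 drop S (Q beats it: A:5>3 C:11>1)
P2 drop T (Q beats it: A:5>4 C:11>2)
P1→{A,C} P2→{Q,R}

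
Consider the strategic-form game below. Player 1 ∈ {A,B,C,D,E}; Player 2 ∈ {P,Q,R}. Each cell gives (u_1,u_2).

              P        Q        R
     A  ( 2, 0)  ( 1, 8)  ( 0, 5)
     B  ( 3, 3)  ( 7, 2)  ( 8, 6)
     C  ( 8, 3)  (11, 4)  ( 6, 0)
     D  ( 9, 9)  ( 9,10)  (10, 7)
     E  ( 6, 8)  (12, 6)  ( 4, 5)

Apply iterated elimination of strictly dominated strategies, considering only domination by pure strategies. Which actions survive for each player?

Remaining: P1:{C,D,E} P2:{P,Q}

P1 drop A (B beats it: P:3>2 Q:7>1 R:8>0)
P1 drop B (D beats it: P:9>3 Q:9>7 R:10>8)
P2 drop R (P beats it: C:3>0 D:9>7 E:8>5)
P1→{C,D,E} P2→{P,Q}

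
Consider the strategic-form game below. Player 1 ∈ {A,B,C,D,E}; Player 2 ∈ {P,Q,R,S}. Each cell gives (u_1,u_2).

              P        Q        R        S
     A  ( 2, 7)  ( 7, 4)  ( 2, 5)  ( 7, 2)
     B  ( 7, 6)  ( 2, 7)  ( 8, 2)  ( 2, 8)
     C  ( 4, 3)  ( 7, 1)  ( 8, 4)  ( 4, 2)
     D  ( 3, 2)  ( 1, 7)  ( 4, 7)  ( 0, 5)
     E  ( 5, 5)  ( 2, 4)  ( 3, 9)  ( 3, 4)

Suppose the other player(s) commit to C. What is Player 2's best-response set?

BR_2 = {R}

u_2(P vs C) = 3
u_2(Q vs C) = 1
u_2(R vs C) = 4
u_2(S vs C) = 2
max payoff 4 at {R}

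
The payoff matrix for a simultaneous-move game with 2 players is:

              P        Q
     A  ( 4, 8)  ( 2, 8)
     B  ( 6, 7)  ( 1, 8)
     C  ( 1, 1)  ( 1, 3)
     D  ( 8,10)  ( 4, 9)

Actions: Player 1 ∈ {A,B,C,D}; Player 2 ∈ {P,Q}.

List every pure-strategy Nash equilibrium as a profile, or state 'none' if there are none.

(A,P): not NE [P1→D gives 8>4]
(A,Q): not NE [P1→D gives 4>2]
(B,P): not NE [P1→D gives 8>6; P2→Q gives 8>7]
(B,Q): not NE [P1→D gives 4>1]
(C,P): not NE [P1→D gives 8>1; P2→Q gives 3>1]
(C,Q): not NE [P1→D gives 4>1]
(D,P): NE
(D,Q): not NE [P2→P gives 10>9]

PSNE = {(D,P)}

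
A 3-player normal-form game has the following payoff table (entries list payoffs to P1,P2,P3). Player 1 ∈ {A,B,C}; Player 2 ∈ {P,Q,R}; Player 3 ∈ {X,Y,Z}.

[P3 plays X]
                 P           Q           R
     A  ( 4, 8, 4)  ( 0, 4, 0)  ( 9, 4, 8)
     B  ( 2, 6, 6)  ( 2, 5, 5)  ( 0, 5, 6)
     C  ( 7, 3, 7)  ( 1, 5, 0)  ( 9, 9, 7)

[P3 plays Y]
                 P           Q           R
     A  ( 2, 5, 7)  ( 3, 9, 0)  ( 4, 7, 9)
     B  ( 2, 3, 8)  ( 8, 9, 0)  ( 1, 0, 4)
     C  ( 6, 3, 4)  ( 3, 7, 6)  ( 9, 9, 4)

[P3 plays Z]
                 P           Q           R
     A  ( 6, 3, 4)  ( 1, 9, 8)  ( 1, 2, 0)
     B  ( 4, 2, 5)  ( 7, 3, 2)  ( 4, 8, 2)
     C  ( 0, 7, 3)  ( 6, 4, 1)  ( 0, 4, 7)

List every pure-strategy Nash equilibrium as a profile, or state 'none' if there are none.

NE set: (C,R,X)

(A,P,X): not NE [P1→C gives 7>4; P3→Y gives 7>4]
(A,P,Y): not NE [P1→C gives 6>2; P2→Q gives 9>5]
(A,P,Z): not NE [P2→Q gives 9>3; P3→Y gives 7>4]
(A,Q,X): not NE [P1→B gives 2>0; P2→P gives 8>4; P3→Z gives 8>0]
(A,Q,Y): not NE [P1→B gives 8>3; P3→Z gives 8>0]
(A,Q,Z): not NE [P1→B gives 7>1]
(A,R,X): not NE [P2→P gives 8>4; P3→Y gives 9>8]
(A,R,Y): not NE [P1→C gives 9>4; P2→Q gives 9>7]
(A,R,Z): not NE [P1→B gives 4>1; P2→Q gives 9>2; P3→Y gives 9>0]
(B,P,X): not NE [P1→C gives 7>2; P3→Y gives 8>6]
(B,P,Y): not NE [P1→C gives 6>2; P2→Q gives 9>3]
(B,P,Z): not NE [P1→A gives 6>4; P2→R gives 8>2; P3→Y gives 8>5]
(B,Q,X): not NE [P2→P gives 6>5]
(B,Q,Y): not NE [P3→X gives 5>0]
(B,Q,Z): not NE [P2→R gives 8>3; P3→X gives 5>2]
(B,R,X): not NE [P1→C gives 9>0; P2→P gives 6>5]
(B,R,Y): not NE [P1→C gives 9>1; P2→Q gives 9>0; P3→X gives 6>4]
(B,R,Z): not NE [P3→X gives 6>2]
(C,P,X): not NE [P2→R gives 9>3]
(C,P,Y): not NE [P2→R gives 9>3; P3→X gives 7>4]
(C,P,Z): not NE [P1→A gives 6>0; P3→X gives 7>3]
(C,Q,X): not NE [P1→B gives 2>1; P2→R gives 9>5; P3→Y gives 6>0]
(C,Q,Y): not NE [P1→B gives 8>3; P2→R gives 9>7]
(C,Q,Z): not NE [P1→B gives 7>6; P2→P gives 7>4; P3→Y gives 6>1]
(C,R,X): NE
(C,R,Y): not NE [P3→Z gives 7>4]
(C,R,Z): not NE [P1→B gives 4>0; P2→P gives 7>4]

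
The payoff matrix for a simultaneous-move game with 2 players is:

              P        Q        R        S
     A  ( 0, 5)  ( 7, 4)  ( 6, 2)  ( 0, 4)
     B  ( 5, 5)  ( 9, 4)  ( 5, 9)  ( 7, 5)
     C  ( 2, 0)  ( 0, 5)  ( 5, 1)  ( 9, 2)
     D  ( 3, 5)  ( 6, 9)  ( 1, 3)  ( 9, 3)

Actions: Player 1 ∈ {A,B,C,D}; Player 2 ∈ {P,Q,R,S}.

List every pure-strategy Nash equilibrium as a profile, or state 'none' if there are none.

(A,P): not NE [P1→B gives 5>0]
(A,Q): not NE [P1→B gives 9>7; P2→P gives 5>4]
(A,R): not NE [P2→P gives 5>2]
(A,S): not NE [P1→D gives 9>0; P2→P gives 5>4]
(B,P): not NE [P2→R gives 9>5]
(B,Q): not NE [P2→R gives 9>4]
(B,R): not NE [P1→A gives 6>5]
(B,S): not NE [P1→D gives 9>7; P2→R gives 9>5]
(C,P): not NE [P1→B gives 5>2; P2→Q gives 5>0]
(C,Q): not NE [P1→B gives 9>0]
(C,R): not NE [P1→A gives 6>5; P2→Q gives 5>1]
(C,S): not NE [P2→Q gives 5>2]
(D,P): not NE [P1→B gives 5>3; P2→Q gives 9>5]
(D,Q): not NE [P1→B gives 9>6]
(D,R): not NE [P1→A gives 6>1; P2→Q gives 9>3]
(D,S): not NE [P2→Q gives 9>3]

No pure NE.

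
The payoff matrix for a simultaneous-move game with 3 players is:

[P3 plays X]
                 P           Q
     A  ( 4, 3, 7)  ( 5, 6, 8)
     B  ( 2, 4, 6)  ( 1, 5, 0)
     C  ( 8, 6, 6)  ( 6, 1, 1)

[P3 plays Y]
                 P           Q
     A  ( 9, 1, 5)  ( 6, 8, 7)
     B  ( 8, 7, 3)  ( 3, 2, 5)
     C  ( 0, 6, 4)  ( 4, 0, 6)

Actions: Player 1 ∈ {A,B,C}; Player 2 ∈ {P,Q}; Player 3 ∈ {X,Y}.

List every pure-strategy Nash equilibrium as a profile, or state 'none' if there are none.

(A,P,X): not NE [P1→C gives 8>4; P2→Q gives 6>3]
(A,P,Y): not NE [P2→Q gives 8>1; P3→X gives 7>5]
(A,Q,X): not NE [P1→C gives 6>5]
(A,Q,Y): not NE [P3→X gives 8>7]
(B,P,X): not NE [P1→C gives 8>2; P2→Q gives 5>4]
(B,P,Y): not NE [P1→A gives 9>8; P3→X gives 6>3]
(B,Q,X): not NE [P1→C gives 6>1; P3→Y gives 5>0]
(B,Q,Y): not NE [P1→A gives 6>3; P2→P gives 7>2]
(C,P,X): NE
(C,P,Y): not NE [P1→A gives 9>0; P3→X gives 6>4]
(C,Q,X): not NE [P2→P gives 6>1; P3→Y gives 6>1]
(C,Q,Y): not NE [P1→A gives 6>4; P2→P gives 6>0]

NE set: (C,P,X)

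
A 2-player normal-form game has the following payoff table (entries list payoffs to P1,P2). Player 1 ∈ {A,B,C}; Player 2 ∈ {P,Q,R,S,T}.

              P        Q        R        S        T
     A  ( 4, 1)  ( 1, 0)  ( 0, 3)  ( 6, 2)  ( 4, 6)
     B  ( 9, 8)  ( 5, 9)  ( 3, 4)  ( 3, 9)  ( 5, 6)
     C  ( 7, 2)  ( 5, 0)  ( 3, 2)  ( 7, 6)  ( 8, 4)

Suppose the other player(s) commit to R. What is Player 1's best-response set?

u_1(A vs R) = 0
u_1(B vs R) = 3
u_1(C vs R) = 3
max payoff 3 at {B,C}

argmax u_1 = {B,C}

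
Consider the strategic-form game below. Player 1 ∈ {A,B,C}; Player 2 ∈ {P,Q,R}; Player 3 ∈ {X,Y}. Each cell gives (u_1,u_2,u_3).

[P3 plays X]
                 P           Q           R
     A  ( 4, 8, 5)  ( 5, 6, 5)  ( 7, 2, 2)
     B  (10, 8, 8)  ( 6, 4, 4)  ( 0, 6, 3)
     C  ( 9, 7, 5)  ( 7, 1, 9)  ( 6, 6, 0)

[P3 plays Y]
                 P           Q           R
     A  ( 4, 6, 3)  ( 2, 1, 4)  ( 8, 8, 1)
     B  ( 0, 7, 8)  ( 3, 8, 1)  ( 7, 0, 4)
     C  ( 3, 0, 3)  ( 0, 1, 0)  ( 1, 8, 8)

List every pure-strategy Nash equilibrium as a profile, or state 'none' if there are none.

Nash profiles: (B,P,X)

(A,P,X): not NE [P1→B gives 10>4]
(A,P,Y): not NE [P2→R gives 8>6; P3→X gives 5>3]
(A,Q,X): not NE [P1→C gives 7>5; P2→P gives 8>6]
(A,Q,Y): not NE [P1→B gives 3>2; P2→R gives 8>1; P3→X gives 5>4]
(A,R,X): not NE [P2→P gives 8>2]
(A,R,Y): not NE [P3→X gives 2>1]
(B,P,X): NE
(B,P,Y): not NE [P1→A gives 4>0; P2→Q gives 8>7]
(B,Q,X): not NE [P1→C gives 7>6; P2→P gives 8>4]
(B,Q,Y): not NE [P3→X gives 4>1]
(B,R,X): not NE [P1→A gives 7>0; P2→P gives 8>6; P3→Y gives 4>3]
(B,R,Y): not NE [P1→A gives 8>7; P2→Q gives 8>0]
(C,P,X): not NE [P1→B gives 10>9]
(C,P,Y): not NE [P1→A gives 4>3; P2→R gives 8>0; P3→X gives 5>3]
(C,Q,X): not NE [P2→P gives 7>1]
(C,Q,Y): not NE [P1→B gives 3>0; P2→R gives 8>1; P3→X gives 9>0]
(C,R,X): not NE [P1→A gives 7>6; P2→P gives 7>6; P3→Y gives 8>0]
(C,R,Y): not NE [P1→A gives 8>1]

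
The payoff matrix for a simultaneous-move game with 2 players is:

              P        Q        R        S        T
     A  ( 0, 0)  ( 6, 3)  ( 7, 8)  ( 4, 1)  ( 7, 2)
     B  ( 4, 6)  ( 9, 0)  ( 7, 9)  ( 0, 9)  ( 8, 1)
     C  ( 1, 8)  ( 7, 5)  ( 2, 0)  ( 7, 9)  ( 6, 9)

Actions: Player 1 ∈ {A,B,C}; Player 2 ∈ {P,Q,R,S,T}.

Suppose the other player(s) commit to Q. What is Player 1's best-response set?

u_1(A vs Q) = 6
u_1(B vs Q) = 9
u_1(C vs Q) = 7
max payoff 9 at {B}

BR_1 = {B}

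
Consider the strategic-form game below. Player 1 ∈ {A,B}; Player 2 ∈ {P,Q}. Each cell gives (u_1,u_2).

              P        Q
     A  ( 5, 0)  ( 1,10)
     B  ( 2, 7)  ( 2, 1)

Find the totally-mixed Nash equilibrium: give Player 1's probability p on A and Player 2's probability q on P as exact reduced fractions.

P1 indiff ⇒ q·5+(1-q)·1 = q·2+(1-q)·2 ⇒ q(3) = (1-q)(1) ⇒ q = 1/4
P2 indiff ⇒ p·0+(1-p)·7 = p·10+(1-p)·1 ⇒ p(-10) = (1-p)(-6) ⇒ p = 3/8

p=3/8, q=1/4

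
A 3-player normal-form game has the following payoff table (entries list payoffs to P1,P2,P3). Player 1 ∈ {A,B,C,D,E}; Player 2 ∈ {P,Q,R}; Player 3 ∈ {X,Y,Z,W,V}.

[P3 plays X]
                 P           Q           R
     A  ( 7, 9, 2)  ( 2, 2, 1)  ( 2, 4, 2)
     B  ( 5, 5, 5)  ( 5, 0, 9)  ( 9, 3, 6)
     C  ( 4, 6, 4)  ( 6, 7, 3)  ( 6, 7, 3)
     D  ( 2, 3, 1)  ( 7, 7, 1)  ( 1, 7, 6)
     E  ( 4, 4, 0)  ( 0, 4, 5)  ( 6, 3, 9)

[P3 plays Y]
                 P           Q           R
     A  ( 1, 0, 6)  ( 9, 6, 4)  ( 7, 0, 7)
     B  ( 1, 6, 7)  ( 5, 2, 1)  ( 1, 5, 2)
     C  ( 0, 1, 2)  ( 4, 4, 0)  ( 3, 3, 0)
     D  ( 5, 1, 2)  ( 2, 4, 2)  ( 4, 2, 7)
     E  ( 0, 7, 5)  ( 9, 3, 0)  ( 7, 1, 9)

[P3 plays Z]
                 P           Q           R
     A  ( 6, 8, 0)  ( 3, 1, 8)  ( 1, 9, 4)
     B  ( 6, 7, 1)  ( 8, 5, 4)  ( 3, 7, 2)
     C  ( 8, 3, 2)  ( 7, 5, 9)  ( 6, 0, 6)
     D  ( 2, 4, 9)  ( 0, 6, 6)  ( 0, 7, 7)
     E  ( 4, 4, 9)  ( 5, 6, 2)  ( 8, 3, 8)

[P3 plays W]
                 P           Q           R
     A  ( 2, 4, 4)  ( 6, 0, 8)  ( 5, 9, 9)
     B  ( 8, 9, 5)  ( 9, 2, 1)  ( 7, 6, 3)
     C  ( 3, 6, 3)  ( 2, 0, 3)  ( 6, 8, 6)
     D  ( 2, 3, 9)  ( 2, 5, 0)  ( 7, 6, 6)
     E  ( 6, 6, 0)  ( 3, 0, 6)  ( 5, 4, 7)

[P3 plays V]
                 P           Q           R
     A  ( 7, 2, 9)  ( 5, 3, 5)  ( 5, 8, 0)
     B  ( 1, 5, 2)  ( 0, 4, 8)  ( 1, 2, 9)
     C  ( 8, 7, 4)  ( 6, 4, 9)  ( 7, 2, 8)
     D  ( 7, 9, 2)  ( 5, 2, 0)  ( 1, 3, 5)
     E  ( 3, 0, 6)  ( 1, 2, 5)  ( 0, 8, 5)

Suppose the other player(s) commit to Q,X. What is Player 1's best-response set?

BR_1 = {D}

u_1(A vs Q,X) = 2
u_1(B vs Q,X) = 5
u_1(C vs Q,X) = 6
u_1(D vs Q,X) = 7
u_1(E vs Q,X) = 0
max payoff 7 at {D}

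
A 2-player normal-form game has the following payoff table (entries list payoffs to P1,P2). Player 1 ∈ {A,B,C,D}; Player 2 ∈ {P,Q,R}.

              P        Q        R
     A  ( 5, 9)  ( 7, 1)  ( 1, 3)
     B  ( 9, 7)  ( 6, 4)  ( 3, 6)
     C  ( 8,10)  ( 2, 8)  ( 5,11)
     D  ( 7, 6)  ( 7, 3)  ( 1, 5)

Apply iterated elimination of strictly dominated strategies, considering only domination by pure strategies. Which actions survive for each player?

Remaining: P1:{B,C} P2:{P,R}

P2 drop Q (P beats it: A:9>1 B:7>4 C:10>8 D:6>3)
P1 drop A (B beats it: P:9>5 R:3>1)
P1 drop D (B beats it: P:9>7 R:3>1)
P1→{B,C} P2→{P,R}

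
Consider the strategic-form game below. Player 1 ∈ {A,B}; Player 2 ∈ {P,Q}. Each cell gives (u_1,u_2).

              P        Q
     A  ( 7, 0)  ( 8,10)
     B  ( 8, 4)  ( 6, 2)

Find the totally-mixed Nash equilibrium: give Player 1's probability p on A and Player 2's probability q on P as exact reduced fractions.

P1 mixes 1/6 on A; P2 mixes 2/3 on P

P1 indiff ⇒ q·7+(1-q)·8 = q·8+(1-q)·6 ⇒ q(-1) = (1-q)(-2) ⇒ q = 2/3
P2 indiff ⇒ p·0+(1-p)·4 = p·10+(1-p)·2 ⇒ p(-10) = (1-p)(-2) ⇒ p = 1/6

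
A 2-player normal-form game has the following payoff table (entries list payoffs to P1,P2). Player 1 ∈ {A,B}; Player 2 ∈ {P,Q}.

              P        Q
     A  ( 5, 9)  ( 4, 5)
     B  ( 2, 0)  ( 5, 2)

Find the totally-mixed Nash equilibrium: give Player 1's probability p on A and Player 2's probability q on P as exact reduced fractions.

(p,q) = (1/3, 1/4)

P1 indiff ⇒ q·5+(1-q)·4 = q·2+(1-q)·5 ⇒ q(3) = (1-q)(1) ⇒ q = 1/4
P2 indiff ⇒ p·9+(1-p)·0 = p·5+(1-p)·2 ⇒ p(4) = (1-p)(2) ⇒ p = 1/3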